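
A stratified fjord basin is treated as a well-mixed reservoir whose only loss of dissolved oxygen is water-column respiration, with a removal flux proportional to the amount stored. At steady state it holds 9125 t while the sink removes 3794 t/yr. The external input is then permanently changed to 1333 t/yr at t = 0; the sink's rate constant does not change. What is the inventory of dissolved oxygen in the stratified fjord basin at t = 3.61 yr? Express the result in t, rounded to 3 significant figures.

4530 t

Residence time τ = M₀/F₀ = 2.405 yr. The eventual steady state is M_∞ = M₀·(F₁/F₀) = 9125 × 1333/3794 = 3206.0 t.
The anomaly ΔM(t) = M(t) − M_∞ decays as ΔM₀·e^(−t/τ) with ΔM₀ = 9125 − 3206.0 = 5919 t.
At t = 3.61 yr, e^(−t/τ) = e^(−1.501) = 0.2229, so ΔM = 1319 t and M = 3206.0 + 1319 = 4525.4 t.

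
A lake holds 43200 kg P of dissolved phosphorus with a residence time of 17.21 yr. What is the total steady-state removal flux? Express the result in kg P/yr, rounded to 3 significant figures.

F = M / τ = 43200 / 17.21 = 2510 kg P/yr.

2510 kg P/yr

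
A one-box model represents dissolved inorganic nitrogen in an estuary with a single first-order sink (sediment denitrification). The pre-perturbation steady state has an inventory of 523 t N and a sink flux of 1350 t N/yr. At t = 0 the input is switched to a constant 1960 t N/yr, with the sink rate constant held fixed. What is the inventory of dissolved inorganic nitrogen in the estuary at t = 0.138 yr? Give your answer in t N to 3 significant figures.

594 t N

Residence time τ = M₀/F₀ = 0.3874 yr. The eventual steady state is M_∞ = M₀·(F₁/F₀) = 523 × 1960/1350 = 759.32 t N.
The anomaly ΔM(t) = M(t) − M_∞ decays as ΔM₀·e^(−t/τ) with ΔM₀ = 523 − 759.32 = −236.3 t N.
At t = 0.138 yr, e^(−t/τ) = e^(−0.3562) = 0.7003, so ΔM = −165.5 t N and M = 759.32 − 165.5 = 593.82 t N.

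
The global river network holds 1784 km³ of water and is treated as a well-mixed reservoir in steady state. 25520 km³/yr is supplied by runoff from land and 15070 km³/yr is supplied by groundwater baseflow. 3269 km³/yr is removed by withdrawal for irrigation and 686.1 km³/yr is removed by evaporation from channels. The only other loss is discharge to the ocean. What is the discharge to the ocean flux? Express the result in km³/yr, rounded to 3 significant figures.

36600 km³/yr

At steady state ΣF_in = ΣF_out.
ΣF_in = 25520 + 15070 = 40590 km³/yr.
Discharge to the ocean flux = ΣF_in − (3269 + 686.1) = 40590 − 3955 = 36630 km³/yr.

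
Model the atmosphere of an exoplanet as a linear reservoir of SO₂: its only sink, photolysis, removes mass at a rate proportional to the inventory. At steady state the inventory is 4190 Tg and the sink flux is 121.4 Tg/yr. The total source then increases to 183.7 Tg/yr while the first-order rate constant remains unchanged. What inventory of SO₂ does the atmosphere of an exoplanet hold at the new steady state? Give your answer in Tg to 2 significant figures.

Rate constant k = F/M = 121.4 / 4190 = 0.02897 yr⁻¹.
At the new steady state, source = k·M_new ⇒ M_new = 183.7 / 0.02897 = 6340 Tg.
(Equivalently M_new = M × F_new/F_old = 4190 × 183.7/121.4.)

6300 Tg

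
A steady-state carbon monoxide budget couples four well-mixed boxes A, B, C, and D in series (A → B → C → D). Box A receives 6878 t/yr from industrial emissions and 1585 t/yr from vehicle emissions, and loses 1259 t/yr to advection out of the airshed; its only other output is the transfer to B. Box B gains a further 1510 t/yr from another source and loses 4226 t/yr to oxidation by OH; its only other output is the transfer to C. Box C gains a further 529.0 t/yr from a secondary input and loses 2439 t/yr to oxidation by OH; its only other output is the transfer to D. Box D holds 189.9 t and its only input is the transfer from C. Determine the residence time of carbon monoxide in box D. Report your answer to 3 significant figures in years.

Box A: F(A→B) = (6878 + 1585) − 1259 = 7204.0 t/yr.
Box B: F(B→C) = (7204.0 + 1510) − 4226 = 4488.0 t/yr.
Box C: F(C→D) = (4488.0 + 529.0) − 2439 = 2578.0 t/yr.
Box D throughput = its input = 2578.0 t/yr; τ = 189.9 / 2578.0 = 0.07366 yr.

0.0737 yr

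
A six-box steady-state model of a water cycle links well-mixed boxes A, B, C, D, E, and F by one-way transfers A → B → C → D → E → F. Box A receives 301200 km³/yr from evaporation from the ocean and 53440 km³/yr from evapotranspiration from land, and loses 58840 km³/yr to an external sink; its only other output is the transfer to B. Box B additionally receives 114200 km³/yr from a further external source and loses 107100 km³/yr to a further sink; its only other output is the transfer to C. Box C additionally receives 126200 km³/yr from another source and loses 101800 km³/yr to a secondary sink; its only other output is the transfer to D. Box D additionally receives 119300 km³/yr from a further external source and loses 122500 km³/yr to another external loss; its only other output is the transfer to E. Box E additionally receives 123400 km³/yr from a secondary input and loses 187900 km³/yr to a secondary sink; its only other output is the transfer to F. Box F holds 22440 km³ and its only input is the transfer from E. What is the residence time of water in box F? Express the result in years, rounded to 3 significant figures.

Box A: F(A→B) = (301200 + 53440) − 58840 = 295800 km³/yr.
Box B: F(B→C) = (295800 + 114200) − 107100 = 302900 km³/yr.
Box C: F(C→D) = (302900 + 126200) − 101800 = 327300 km³/yr.
Box D: F(D→E) = (327300 + 119300) − 122500 = 324100 km³/yr.
Box E: F(E→F) = (324100 + 123400) − 187900 = 259600 km³/yr.
Box F throughput = its input = 259600 km³/yr; τ = 22440 / 259600 = 0.08644 yr.

0.0864 yr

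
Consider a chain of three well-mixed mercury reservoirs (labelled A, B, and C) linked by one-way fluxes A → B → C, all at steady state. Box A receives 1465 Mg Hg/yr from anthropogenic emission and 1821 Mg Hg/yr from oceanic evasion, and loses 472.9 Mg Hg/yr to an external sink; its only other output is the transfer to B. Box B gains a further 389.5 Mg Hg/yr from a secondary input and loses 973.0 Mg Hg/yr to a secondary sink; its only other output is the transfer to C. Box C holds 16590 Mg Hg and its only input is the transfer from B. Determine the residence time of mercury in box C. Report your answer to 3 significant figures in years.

7.44 yr

Box A: F(A→B) = (1465 + 1821) − 472.9 = 2813.1 Mg Hg/yr.
Box B: F(B→C) = (2813.1 + 389.5) − 973.0 = 2229.6 Mg Hg/yr.
Box C throughput = its input = 2229.6 Mg Hg/yr; τ = 16590 / 2229.6 = 7.441 yr.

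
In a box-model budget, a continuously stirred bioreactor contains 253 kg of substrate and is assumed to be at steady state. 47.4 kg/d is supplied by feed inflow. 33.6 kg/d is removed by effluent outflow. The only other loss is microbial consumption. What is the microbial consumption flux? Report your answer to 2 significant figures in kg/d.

At steady state ΣF_in = ΣF_out.
ΣF_in = 47.400 kg/d.
Microbial consumption flux = ΣF_in − (33.6) = 47.400 − 33.60 = 13.80 kg/d.

14 kg/d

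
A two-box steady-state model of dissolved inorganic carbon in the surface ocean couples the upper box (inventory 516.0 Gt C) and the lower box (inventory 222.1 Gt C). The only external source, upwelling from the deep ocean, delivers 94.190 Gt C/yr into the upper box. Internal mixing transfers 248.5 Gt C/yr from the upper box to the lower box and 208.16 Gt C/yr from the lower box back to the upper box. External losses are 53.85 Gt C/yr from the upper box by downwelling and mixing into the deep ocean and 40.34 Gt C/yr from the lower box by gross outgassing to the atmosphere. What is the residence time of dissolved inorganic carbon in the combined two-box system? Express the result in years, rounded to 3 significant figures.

Residence time in the combined system uses the total inventory and the total *external* removal — internal exchanges between the two boxes cancel.
M_total = 516.0 + 222.1 = 738.10 Gt C.
ΣF_external_out = 53.85 + 40.34 = 94.190 Gt C/yr.
τ = M_total / ΣF_ext = 738.10 / 94.190 = 7.836 yr.

7.84 yr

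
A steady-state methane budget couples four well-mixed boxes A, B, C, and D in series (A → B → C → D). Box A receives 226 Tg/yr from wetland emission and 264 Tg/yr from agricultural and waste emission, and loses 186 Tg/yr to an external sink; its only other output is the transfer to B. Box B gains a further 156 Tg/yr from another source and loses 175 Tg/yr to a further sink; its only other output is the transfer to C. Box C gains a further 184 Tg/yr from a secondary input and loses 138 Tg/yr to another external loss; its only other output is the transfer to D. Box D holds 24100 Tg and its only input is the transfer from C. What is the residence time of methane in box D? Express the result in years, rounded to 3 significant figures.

72.8 yr

Box A: F(A→B) = (226 + 264) − 186 = 304.00 Tg/yr.
Box B: F(B→C) = (304.00 + 156) − 175 = 285.00 Tg/yr.
Box C: F(C→D) = (285.00 + 184) − 138 = 331.00 Tg/yr.
Box D throughput = its input = 331.00 Tg/yr; τ = 24100 / 331.00 = 72.81 yr.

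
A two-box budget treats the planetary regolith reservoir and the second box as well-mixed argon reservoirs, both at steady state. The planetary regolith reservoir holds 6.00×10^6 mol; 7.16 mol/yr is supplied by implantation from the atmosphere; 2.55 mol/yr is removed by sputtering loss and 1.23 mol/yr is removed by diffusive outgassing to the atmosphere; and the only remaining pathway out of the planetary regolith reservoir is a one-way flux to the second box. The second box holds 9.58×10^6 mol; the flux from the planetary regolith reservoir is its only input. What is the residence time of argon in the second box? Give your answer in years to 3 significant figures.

2.83×10^6 yr

Balance the planetary regolith reservoir: ΣF_in = 7.1600 mol/yr.
Flux to the second box = ΣF_in − (2.55 + 1.23) = 3.3800 mol/yr.
At steady state the output of the second box equals its input, 3.3800 mol/yr.
τ = M / F = 9.58×10^6 / 3.3800 = 2.834×10^6 yr.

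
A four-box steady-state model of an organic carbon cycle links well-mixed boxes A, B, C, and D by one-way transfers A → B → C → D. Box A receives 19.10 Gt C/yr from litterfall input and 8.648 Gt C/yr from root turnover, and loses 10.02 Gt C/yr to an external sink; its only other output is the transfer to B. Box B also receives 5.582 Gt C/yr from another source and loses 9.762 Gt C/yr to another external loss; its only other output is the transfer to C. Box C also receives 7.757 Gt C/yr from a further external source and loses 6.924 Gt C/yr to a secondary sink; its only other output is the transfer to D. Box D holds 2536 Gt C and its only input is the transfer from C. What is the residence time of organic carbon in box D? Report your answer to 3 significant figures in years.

Box A: F(A→B) = (19.10 + 8.648) − 10.02 = 17.728 Gt C/yr.
Box B: F(B→C) = (17.728 + 5.582) − 9.762 = 13.548 Gt C/yr.
Box C: F(C→D) = (13.548 + 7.757) − 6.924 = 14.381 Gt C/yr.
Box D throughput = its input = 14.381 Gt C/yr; τ = 2536 / 14.381 = 176.3 yr.

176 yr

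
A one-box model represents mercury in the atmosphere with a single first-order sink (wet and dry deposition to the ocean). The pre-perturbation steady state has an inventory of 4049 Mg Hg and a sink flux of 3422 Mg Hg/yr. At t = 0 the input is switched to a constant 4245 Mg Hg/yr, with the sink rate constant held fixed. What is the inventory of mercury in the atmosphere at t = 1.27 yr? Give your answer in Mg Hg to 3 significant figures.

The sink rate constant is k = F₀/M₀ = 3422/4049 = 0.8451 yr⁻¹.
Solving dM/dt = F₁ − kM with M(0) = M₀ gives M(t) = F₁/k + (M₀ − F₁/k)·e^(−kt).
F₁/k = 4245/0.8451 = 5022.8 Mg Hg; kt = 0.8451 × 1.27 = 1.073, e^(−kt) = 0.3419.
M(1.27) = 5022.8 + (4049 − 5022.8) × 0.3419 = 5022.8 − 332.9 = 4689.9 Mg Hg.

4690 Mg Hg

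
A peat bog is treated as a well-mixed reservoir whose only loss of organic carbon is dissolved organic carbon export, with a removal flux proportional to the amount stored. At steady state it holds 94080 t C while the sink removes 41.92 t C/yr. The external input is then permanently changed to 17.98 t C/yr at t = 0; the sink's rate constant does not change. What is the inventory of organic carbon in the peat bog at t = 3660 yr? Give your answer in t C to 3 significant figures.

The sink rate constant is k = F₀/M₀ = 41.92/94080 = 0.0004456 yr⁻¹.
Solving dM/dt = F₁ − kM with M(0) = M₀ gives M(t) = F₁/k + (M₀ − F₁/k)·e^(−kt).
F₁/k = 17.98/0.0004456 = 40352 t C; kt = 0.0004456 × 3660 = 1.631, e^(−kt) = 0.1958.
M(3660) = 40352 + (94080 − 40352) × 0.1958 = 40352 + 10520 = 50870 t C.

50900 t C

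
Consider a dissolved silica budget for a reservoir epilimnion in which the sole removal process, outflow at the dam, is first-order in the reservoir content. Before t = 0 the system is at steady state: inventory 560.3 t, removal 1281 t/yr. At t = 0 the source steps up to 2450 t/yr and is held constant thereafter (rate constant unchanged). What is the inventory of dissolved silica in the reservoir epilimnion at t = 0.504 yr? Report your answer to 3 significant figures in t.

910 t

Residence time τ = M₀/F₀ = 0.4374 yr. The eventual steady state is M_∞ = M₀·(F₁/F₀) = 560.3 × 2450/1281 = 1071.6 t.
The anomaly ΔM(t) = M(t) − M_∞ decays as ΔM₀·e^(−t/τ) with ΔM₀ = 560.3 − 1071.6 = −511.3 t.
At t = 0.504 yr, e^(−t/τ) = e^(−1.152) = 0.3159, so ΔM = −161.5 t and M = 1071.6 − 161.5 = 910.08 t.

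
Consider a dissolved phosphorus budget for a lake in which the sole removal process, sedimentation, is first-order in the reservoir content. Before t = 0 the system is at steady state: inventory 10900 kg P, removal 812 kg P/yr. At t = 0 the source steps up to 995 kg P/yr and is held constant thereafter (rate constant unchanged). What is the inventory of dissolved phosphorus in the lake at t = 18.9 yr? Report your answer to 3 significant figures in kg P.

12800 kg P

τ = M₀/F₀ = 10900/812 = 13.42 yr; rate constant k = 1/τ.
New steady state M_∞ = F₁/k = F₁·τ = 995 × 13.42 = 13357 kg P.
M(t) = M_∞ + (M₀ − M_∞)·e^(−t/τ); t/τ = 18.9/13.42 = 1.408, so e^(−t/τ) = 0.2446.
M(t) = 13357 − 2457 × 0.2446 = 12756 kg P.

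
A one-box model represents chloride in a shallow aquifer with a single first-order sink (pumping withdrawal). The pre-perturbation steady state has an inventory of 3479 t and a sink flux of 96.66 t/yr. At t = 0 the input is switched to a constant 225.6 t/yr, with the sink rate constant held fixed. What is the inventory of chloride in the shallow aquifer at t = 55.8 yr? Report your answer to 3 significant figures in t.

7140 t

τ = M₀/F₀ = 3479/96.66 = 35.99 yr; rate constant k = 1/τ.
New steady state M_∞ = F₁/k = F₁·τ = 225.6 × 35.99 = 8119.8 t.
M(t) = M_∞ + (M₀ − M_∞)·e^(−t/τ); t/τ = 55.8/35.99 = 1.550, so e^(−t/τ) = 0.2122.
M(t) = 8119.8 − 4641 × 0.2122 = 7135.2 t.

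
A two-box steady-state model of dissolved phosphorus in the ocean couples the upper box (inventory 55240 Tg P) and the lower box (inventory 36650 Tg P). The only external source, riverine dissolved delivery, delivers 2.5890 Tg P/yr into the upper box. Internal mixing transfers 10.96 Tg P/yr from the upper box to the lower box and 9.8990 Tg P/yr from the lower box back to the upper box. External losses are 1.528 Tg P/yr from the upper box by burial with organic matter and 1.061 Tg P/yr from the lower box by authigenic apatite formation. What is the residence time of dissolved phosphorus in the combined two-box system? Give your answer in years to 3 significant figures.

35500 yr

Treat the two boxes together as one reservoir: the mixing fluxes between them are internal recycling, so τ = ΣM / Σ(external losses).
M_total = 55240 + 36650 = 91890 Tg P.
ΣF_external_out = 1.528 + 1.061 = 2.5890 Tg P/yr.
τ = M_total / ΣF_ext = 91890 / 2.5890 = 35490 yr.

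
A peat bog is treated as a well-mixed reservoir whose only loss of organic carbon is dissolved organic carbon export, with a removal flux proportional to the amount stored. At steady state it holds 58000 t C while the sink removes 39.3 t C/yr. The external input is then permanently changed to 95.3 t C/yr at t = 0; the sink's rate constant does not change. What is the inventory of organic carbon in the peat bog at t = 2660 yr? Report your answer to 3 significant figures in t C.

127000 t C

The sink rate constant is k = F₀/M₀ = 39.3/58000 = 0.0006776 yr⁻¹.
Solving dM/dt = F₁ − kM with M(0) = M₀ gives M(t) = F₁/k + (M₀ − F₁/k)·e^(−kt).
F₁/k = 95.3/0.0006776 = 140650 t C; kt = 0.0006776 × 2660 = 1.802, e^(−kt) = 0.1649.
M(2660) = 140650 + (58000 − 140650) × 0.1649 = 140650 − 13630 = 127020 t C.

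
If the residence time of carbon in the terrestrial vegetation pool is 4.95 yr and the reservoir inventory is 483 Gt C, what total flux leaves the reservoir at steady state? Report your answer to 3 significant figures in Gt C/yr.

F = M / τ = 483 / 4.95 = 97.58 Gt C/yr.

97.6 Gt C/yr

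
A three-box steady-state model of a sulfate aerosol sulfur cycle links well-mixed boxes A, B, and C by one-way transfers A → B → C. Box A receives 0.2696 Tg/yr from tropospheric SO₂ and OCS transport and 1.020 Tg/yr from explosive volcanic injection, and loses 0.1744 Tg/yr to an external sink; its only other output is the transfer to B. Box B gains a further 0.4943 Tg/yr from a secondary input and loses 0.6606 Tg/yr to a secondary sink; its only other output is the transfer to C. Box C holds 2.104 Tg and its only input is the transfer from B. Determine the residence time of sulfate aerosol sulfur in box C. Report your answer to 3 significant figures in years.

Box A: F(A→B) = (0.2696 + 1.020) − 0.1744 = 1.1152 Tg/yr.
Box B: F(B→C) = (1.1152 + 0.4943) − 0.6606 = 0.94890 Tg/yr.
Box C throughput = its input = 0.94890 Tg/yr; τ = 2.104 / 0.94890 = 2.217 yr.

2.22 yr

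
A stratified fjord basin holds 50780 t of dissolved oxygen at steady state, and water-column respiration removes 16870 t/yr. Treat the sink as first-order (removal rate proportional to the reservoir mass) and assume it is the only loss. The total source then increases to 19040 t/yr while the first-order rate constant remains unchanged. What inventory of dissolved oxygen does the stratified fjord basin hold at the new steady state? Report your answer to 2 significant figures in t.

Rate constant k = F/M = 16870 / 50780 = 0.3322 yr⁻¹.
At the new steady state, source = k·M_new ⇒ M_new = 19040 / 0.3322 = 57310 t.
(Equivalently M_new = M × F_new/F_old = 50780 × 19040/16870.)

57000 t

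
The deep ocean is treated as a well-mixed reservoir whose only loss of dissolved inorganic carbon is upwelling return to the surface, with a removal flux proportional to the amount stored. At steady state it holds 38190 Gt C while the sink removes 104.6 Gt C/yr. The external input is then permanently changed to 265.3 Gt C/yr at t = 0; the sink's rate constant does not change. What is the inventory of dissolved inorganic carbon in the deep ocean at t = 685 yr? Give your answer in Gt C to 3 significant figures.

87900 Gt C

The sink rate constant is k = F₀/M₀ = 104.6/38190 = 0.002739 yr⁻¹.
Solving dM/dt = F₁ − kM with M(0) = M₀ gives M(t) = F₁/k + (M₀ − F₁/k)·e^(−kt).
F₁/k = 265.3/0.002739 = 96862 Gt C; kt = 0.002739 × 685 = 1.876, e^(−kt) = 0.1532.
M(685) = 96862 + (38190 − 96862) × 0.1532 = 96862 − 8987 = 87875 Gt C.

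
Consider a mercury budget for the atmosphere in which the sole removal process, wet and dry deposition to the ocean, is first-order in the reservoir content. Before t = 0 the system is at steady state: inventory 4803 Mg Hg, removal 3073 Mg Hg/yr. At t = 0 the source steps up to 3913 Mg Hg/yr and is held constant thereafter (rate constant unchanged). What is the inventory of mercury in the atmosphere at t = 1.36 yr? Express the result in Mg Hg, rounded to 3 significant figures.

τ = M₀/F₀ = 4803/3073 = 1.563 yr; rate constant k = 1/τ.
New steady state M_∞ = F₁/k = F₁·τ = 3913 × 1.563 = 6115.9 Mg Hg.
M(t) = M_∞ + (M₀ − M_∞)·e^(−t/τ); t/τ = 1.36/1.563 = 0.8701, so e^(−t/τ) = 0.4189.
M(t) = 6115.9 − 1313 × 0.4189 = 5565.9 Mg Hg.

5570 Mg Hg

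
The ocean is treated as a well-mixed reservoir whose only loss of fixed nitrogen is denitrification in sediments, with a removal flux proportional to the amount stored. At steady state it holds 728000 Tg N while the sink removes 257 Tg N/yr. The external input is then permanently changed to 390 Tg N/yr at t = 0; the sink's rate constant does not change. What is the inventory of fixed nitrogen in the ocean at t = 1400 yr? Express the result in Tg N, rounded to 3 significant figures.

τ = M₀/F₀ = 728000/257 = 2833 yr; rate constant k = 1/τ.
New steady state M_∞ = F₁/k = F₁·τ = 390 × 2833 = 1.1047×10^6 Tg N.
M(t) = M_∞ + (M₀ − M_∞)·e^(−t/τ); t/τ = 1400/2833 = 0.4942, so e^(−t/τ) = 0.6100.
M(t) = 1.1047×10^6 − 376700 × 0.6100 = 874920 Tg N.

875000 Tg N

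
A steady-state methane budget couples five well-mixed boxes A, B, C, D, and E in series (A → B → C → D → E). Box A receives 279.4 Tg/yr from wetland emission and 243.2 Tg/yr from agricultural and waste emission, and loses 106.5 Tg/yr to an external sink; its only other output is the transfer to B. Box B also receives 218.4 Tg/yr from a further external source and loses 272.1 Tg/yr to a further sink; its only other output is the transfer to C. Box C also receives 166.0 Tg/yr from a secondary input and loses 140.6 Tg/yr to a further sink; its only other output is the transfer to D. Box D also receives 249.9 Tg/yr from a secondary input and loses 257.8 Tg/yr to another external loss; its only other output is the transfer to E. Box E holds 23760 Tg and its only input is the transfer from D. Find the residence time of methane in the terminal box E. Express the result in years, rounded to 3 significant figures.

Box A: F(A→B) = (279.4 + 243.2) − 106.5 = 416.10 Tg/yr.
Box B: F(B→C) = (416.10 + 218.4) − 272.1 = 362.40 Tg/yr.
Box C: F(C→D) = (362.40 + 166.0) − 140.6 = 387.80 Tg/yr.
Box D: F(D→E) = (387.80 + 249.9) − 257.8 = 379.90 Tg/yr.
Box E throughput = its input = 379.90 Tg/yr; τ = 23760 / 379.90 = 62.54 yr.

62.5 yr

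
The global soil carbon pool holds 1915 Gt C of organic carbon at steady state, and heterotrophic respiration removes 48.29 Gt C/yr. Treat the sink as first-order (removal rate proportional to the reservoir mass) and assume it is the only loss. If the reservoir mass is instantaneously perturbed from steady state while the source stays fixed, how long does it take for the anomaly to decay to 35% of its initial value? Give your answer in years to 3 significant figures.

41.6 yr

For a linear reservoir the anomaly decays as exp(−t/τ) with τ = M/F = 1915/48.29 = 39.66 yr.
exp(−t/τ) = 0.35 ⇒ t = −τ ln(0.35) = 39.66 × 1.050 = 41.63 yr.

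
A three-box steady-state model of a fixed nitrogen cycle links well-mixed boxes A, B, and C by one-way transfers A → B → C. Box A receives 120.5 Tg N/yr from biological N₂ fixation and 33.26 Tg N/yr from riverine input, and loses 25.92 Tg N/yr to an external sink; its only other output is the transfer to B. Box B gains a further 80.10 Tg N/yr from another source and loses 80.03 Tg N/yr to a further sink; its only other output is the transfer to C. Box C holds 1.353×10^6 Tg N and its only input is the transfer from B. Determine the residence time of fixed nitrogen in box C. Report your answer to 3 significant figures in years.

Box A: F(A→B) = (120.5 + 33.26) − 25.92 = 127.84 Tg N/yr.
Box B: F(B→C) = (127.84 + 80.10) − 80.03 = 127.91 Tg N/yr.
Box C throughput = its input = 127.91 Tg N/yr; τ = 1.353×10^6 / 127.91 = 10580 yr.

10600 yr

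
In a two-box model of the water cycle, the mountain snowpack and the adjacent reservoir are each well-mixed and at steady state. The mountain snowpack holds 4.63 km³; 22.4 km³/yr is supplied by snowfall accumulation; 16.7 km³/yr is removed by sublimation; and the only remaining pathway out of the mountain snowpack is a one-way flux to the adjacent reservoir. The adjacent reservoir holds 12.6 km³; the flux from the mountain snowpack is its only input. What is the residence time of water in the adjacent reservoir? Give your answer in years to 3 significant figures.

2.21 yr

Balance the mountain snowpack: ΣF_in = 22.400 km³/yr.
Flux to the adjacent reservoir = ΣF_in − (16.7) = 5.7000 km³/yr.
At steady state the output of the adjacent reservoir equals its input, 5.7000 km³/yr.
τ = M / F = 12.6 / 5.7000 = 2.211 yr.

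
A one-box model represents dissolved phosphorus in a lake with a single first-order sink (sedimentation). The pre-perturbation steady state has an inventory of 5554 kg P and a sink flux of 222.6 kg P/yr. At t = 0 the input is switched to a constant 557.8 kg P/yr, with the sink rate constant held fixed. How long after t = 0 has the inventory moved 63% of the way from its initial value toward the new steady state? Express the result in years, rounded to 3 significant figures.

24.8 yr

τ = M₀/F₀ = 5554/222.6 = 24.95 yr.
The remaining gap fraction is e^(−t/τ); 63% covered ⇒ e^(−t/τ) = 0.370.
t = −τ ln(0.370) = 24.95 × 0.9943 = 24.81 yr.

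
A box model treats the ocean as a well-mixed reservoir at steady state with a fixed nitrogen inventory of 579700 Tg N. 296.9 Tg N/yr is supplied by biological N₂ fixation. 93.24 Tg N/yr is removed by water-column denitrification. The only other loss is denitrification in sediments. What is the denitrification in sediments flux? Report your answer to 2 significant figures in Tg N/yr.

At steady state ΣF_in = ΣF_out.
ΣF_in = 296.90 Tg N/yr.
Denitrification in sediments flux = ΣF_in − (93.24) = 296.90 − 93.24 = 203.7 Tg N/yr.

200 Tg N/yr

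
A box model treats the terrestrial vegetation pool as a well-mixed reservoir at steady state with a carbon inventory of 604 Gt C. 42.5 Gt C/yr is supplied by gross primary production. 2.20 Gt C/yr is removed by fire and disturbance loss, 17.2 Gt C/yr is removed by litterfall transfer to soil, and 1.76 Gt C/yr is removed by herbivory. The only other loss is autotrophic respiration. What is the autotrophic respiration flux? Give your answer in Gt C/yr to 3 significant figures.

21.3 Gt C/yr

At steady state ΣF_in = ΣF_out.
ΣF_in = 42.500 Gt C/yr.
Autotrophic respiration flux = ΣF_in − (2.20 + 17.2 + 1.76) = 42.500 − 21.16 = 21.34 Gt C/yr.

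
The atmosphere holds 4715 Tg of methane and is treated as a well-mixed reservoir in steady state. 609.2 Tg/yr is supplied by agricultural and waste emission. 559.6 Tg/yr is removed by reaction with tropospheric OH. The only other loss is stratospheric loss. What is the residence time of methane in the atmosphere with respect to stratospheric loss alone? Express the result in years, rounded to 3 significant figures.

95.1 yr

At steady state ΣF_in = ΣF_out.
ΣF_in = 609.20 Tg/yr.
Stratospheric loss flux = ΣF_in − (559.6) = 609.20 − 559.6 = 49.60 Tg/yr.
τ = M / F = 4715 / 49.60 = 95.06 yr.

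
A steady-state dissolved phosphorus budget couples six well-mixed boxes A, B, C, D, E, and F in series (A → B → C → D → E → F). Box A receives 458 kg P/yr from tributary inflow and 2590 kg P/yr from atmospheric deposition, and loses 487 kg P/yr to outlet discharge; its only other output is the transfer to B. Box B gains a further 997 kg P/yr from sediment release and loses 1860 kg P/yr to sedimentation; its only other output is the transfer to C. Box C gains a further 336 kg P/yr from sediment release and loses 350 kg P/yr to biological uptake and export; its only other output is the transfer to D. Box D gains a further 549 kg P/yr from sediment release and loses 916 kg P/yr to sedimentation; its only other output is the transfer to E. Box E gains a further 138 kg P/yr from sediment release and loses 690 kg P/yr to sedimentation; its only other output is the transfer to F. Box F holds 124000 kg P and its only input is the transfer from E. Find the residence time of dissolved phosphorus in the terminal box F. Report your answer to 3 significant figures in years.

Box A: F(A→B) = (458 + 2590) − 487 = 2561.0 kg P/yr.
Box B: F(B→C) = (2561.0 + 997) − 1860 = 1698.0 kg P/yr.
Box C: F(C→D) = (1698.0 + 336) − 350 = 1684.0 kg P/yr.
Box D: F(D→E) = (1684.0 + 549) − 916 = 1317.0 kg P/yr.
Box E: F(E→F) = (1317.0 + 138) − 690 = 765.00 kg P/yr.
Box F throughput = its input = 765.00 kg P/yr; τ = 124000 / 765.00 = 162.1 yr.

162 yr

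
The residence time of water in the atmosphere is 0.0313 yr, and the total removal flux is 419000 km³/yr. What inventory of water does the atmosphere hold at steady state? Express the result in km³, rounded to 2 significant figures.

13000 km³

τ = M/F ⇒ M = τ × F = 0.0313 × 419000 = 13110 km³.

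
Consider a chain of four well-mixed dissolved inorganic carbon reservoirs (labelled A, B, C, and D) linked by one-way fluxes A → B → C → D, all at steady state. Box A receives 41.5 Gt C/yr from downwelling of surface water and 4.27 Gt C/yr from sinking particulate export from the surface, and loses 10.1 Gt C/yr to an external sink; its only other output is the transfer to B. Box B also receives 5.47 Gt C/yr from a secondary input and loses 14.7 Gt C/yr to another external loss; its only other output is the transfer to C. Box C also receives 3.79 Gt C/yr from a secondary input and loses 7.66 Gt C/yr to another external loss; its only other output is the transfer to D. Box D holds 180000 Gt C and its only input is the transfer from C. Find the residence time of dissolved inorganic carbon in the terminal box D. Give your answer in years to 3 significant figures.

7980 yr

Box A: F(A→B) = (41.5 + 4.27) − 10.1 = 35.670 Gt C/yr.
Box B: F(B→C) = (35.670 + 5.47) − 14.7 = 26.440 Gt C/yr.
Box C: F(C→D) = (26.440 + 3.79) − 7.66 = 22.570 Gt C/yr.
Box D throughput = its input = 22.570 Gt C/yr; τ = 180000 / 22.570 = 7975 yr.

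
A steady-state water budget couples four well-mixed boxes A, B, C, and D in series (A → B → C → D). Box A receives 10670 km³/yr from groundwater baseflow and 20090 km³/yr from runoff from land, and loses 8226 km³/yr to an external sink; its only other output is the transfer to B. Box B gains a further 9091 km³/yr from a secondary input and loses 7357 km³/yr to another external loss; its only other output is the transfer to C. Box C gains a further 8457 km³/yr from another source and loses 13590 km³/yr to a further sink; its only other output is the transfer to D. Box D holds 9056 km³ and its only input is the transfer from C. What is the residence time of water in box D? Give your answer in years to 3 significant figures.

Box A: F(A→B) = (10670 + 20090) − 8226 = 22534 km³/yr.
Box B: F(B→C) = (22534 + 9091) − 7357 = 24268 km³/yr.
Box C: F(C→D) = (24268 + 8457) − 13590 = 19135 km³/yr.
Box D throughput = its input = 19135 km³/yr; τ = 9056 / 19135 = 0.4733 yr.

0.473 yr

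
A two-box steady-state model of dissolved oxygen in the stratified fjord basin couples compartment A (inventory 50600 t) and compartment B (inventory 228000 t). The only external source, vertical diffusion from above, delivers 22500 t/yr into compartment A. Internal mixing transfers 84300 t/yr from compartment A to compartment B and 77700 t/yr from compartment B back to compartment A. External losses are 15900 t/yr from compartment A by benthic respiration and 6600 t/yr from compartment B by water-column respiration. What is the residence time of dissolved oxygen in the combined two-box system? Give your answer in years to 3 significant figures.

12.4 yr

For the system as a whole, the A↔B exchange is internal and contributes nothing to the throughput; only the external sinks remove mass.
M_total = 50600 + 228000 = 278600 t.
ΣF_external_out = 15900 + 6600 = 22500 t/yr.
τ = M_total / ΣF_ext = 278600 / 22500 = 12.38 yr.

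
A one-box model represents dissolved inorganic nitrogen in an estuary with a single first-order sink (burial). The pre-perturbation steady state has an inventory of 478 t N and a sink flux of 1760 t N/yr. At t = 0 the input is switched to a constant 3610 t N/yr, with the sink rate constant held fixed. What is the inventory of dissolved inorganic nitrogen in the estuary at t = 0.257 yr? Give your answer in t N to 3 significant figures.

785 t N

τ = M₀/F₀ = 478/1760 = 0.2716 yr; rate constant k = 1/τ.
New steady state M_∞ = F₁/k = F₁·τ = 3610 × 0.2716 = 980.44 t N.
M(t) = M_∞ + (M₀ − M_∞)·e^(−t/τ); t/τ = 0.257/0.2716 = 0.9463, so e^(−t/τ) = 0.3882.
M(t) = 980.44 − 502.4 × 0.3882 = 785.40 t N.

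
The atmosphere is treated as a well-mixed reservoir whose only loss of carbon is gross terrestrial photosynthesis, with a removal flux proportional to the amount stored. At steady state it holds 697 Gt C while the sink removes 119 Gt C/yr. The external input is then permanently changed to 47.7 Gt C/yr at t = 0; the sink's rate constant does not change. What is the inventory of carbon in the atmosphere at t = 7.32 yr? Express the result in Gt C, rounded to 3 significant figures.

399 Gt C

Residence time τ = M₀/F₀ = 5.857 yr. The eventual steady state is M_∞ = M₀·(F₁/F₀) = 697 × 47.7/119 = 279.39 Gt C.
The anomaly ΔM(t) = M(t) − M_∞ decays as ΔM₀·e^(−t/τ) with ΔM₀ = 697 − 279.39 = 417.6 Gt C.
At t = 7.32 yr, e^(−t/τ) = e^(−1.250) = 0.2866, so ΔM = 119.7 Gt C and M = 279.39 + 119.7 = 399.06 Gt C.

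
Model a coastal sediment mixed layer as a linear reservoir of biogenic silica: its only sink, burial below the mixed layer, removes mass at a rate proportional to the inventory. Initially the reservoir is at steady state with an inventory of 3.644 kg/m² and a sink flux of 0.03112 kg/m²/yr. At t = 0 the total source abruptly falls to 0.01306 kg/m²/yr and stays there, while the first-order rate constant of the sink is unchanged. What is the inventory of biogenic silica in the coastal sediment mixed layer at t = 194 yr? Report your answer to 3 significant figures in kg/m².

1.93 kg/m²

τ = M₀/F₀ = 3.644/0.03112 = 117.1 yr; rate constant k = 1/τ.
New steady state M_∞ = F₁/k = F₁·τ = 0.01306 × 117.1 = 1.5293 kg/m².
M(t) = M_∞ + (M₀ − M_∞)·e^(−t/τ); t/τ = 194/117.1 = 1.657, so e^(−t/τ) = 0.1908.
M(t) = 1.5293 + 2.115 × 0.1908 = 1.9327 kg/m².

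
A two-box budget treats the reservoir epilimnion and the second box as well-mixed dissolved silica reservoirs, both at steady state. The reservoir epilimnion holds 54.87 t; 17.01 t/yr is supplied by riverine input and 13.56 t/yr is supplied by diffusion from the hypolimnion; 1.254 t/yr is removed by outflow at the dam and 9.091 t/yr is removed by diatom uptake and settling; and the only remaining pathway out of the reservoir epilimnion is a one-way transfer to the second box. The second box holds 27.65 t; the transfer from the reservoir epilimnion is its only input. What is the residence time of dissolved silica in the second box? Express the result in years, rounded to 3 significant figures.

Balance the reservoir epilimnion: ΣF_in = 17.01 + 13.56 = 30.570 t/yr.
Transfer to the second box = ΣF_in − (1.254 + 9.091) = 20.225 t/yr.
At steady state the output of the second box equals its input, 20.225 t/yr.
τ = M / F = 27.65 / 20.225 = 1.367 yr.

1.37 yr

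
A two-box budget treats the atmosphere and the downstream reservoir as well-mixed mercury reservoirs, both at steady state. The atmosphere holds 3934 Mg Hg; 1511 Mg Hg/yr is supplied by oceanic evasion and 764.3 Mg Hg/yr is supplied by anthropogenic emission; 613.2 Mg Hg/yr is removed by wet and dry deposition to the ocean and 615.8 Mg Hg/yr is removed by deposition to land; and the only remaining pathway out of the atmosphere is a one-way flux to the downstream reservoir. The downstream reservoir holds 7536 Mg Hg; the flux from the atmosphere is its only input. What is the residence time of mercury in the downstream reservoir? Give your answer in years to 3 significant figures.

7.20 yr

Balance the atmosphere: ΣF_in = 1511 + 764.3 = 2275.3 Mg Hg/yr.
Flux to the downstream reservoir = ΣF_in − (613.2 + 615.8) = 1046.3 Mg Hg/yr.
At steady state the output of the downstream reservoir equals its input, 1046.3 Mg Hg/yr.
τ = M / F = 7536 / 1046.3 = 7.203 yr.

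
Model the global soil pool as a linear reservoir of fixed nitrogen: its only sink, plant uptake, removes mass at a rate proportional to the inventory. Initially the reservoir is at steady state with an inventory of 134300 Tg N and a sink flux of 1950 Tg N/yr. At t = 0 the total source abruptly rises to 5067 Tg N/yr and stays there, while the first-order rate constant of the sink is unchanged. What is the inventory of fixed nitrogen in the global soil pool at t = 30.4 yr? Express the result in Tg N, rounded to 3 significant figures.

211000 Tg N

The sink rate constant is k = F₀/M₀ = 1950/134300 = 0.01452 yr⁻¹.
Solving dM/dt = F₁ − kM with M(0) = M₀ gives M(t) = F₁/k + (M₀ − F₁/k)·e^(−kt).
F₁/k = 5067/0.01452 = 348970 Tg N; kt = 0.01452 × 30.4 = 0.4414, e^(−kt) = 0.6431.
M(30.4) = 348970 + (134300 − 348970) × 0.6431 = 348970 − 138100 = 210910 Tg N.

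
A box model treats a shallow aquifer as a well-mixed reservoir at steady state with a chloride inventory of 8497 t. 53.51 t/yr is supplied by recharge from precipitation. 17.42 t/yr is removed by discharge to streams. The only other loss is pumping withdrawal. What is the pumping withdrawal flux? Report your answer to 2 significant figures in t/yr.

36 t/yr

At steady state ΣF_in = ΣF_out.
ΣF_in = 53.510 t/yr.
Pumping withdrawal flux = ΣF_in − (17.42) = 53.510 − 17.42 = 36.09 t/yr.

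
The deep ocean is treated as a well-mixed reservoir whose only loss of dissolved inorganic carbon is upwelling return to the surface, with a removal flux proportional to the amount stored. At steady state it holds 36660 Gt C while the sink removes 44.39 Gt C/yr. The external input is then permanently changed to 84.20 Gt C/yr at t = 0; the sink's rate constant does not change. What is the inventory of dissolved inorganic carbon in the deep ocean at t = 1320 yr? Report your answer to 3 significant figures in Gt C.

62900 Gt C

The sink rate constant is k = F₀/M₀ = 44.39/36660 = 0.001211 yr⁻¹.
Solving dM/dt = F₁ − kM with M(0) = M₀ gives M(t) = F₁/k + (M₀ − F₁/k)·e^(−kt).
F₁/k = 84.20/0.001211 = 69538 Gt C; kt = 0.001211 × 1320 = 1.598, e^(−kt) = 0.2022.
M(1320) = 69538 + (36660 − 69538) × 0.2022 = 69538 − 6649 = 62889 Gt C.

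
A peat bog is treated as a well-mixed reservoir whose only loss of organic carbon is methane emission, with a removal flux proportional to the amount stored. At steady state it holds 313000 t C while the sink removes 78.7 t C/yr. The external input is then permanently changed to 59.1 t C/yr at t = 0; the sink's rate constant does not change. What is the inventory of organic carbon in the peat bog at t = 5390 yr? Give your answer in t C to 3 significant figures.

Residence time τ = M₀/F₀ = 3977 yr. The eventual steady state is M_∞ = M₀·(F₁/F₀) = 313000 × 59.1/78.7 = 235050 t C.
The anomaly ΔM(t) = M(t) − M_∞ decays as ΔM₀·e^(−t/τ) with ΔM₀ = 313000 − 235050 = 77950 t C.
At t = 5390 yr, e^(−t/τ) = e^(−1.355) = 0.2579, so ΔM = 20100 t C and M = 235050 + 20100 = 255150 t C.

255000 t C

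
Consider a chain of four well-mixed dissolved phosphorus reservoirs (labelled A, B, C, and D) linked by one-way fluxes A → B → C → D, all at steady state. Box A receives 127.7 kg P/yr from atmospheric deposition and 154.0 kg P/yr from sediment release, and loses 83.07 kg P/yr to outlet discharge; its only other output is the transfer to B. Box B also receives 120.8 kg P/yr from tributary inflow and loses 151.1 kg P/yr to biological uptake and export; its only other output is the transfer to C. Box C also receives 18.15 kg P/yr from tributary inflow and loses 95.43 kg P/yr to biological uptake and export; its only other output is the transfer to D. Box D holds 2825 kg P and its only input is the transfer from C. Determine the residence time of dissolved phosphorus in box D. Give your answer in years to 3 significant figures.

Box A: F(A→B) = (127.7 + 154.0) − 83.07 = 198.63 kg P/yr.
Box B: F(B→C) = (198.63 + 120.8) − 151.1 = 168.33 kg P/yr.
Box C: F(C→D) = (168.33 + 18.15) − 95.43 = 91.050 kg P/yr.
Box D throughput = its input = 91.050 kg P/yr; τ = 2825 / 91.050 = 31.03 yr.

31.0 yr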